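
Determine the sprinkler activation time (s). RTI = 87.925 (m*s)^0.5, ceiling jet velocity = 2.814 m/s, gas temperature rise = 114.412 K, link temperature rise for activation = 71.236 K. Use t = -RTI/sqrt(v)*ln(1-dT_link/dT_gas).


dT_link/dT_gas = 0.62263
ln(1 - 0.62263) = -0.97452
t = -87.925 / sqrt(2.814) * -0.97452 = 51.079 s

51.079 s


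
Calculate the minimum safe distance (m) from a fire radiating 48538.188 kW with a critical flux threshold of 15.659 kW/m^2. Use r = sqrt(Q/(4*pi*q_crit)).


4*pi*q_crit = 196.78
Q/(4*pi*q_crit) = 246.67
r = sqrt(246.67) = 15.706 m

15.706 m


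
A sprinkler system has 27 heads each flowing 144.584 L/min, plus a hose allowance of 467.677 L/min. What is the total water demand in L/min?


Sprinkler demand = 27 * 144.584 = 3903.768 L/min
Total = 3903.768 + 467.677 = 4371.445 L/min

4371.445 L/min


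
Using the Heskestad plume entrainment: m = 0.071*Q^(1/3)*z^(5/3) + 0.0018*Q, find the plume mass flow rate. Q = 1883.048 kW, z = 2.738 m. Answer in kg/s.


Q^(1/3) = 12.349
z^(5/3) = 5.3587
First term = 0.071 * 12.349 * 5.3587 = 4.6982
Second term = 0.0018 * 1883.048 = 3.3895
m = 8.0877 kg/s

8.0877 kg/s


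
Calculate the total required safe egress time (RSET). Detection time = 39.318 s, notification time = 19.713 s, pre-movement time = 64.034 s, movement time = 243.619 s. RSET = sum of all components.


Total = 39.318 + 19.713 + 64.034 + 243.619 = 366.684 s

366.684 s


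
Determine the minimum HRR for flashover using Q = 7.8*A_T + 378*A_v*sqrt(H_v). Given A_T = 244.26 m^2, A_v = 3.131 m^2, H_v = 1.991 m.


7.8*A_T = 1905.228
sqrt(H_v) = 1.4110
378*A_v*sqrt(H_v) = 1670.0
Q = 1905.228 + 1670.0 = 3575.2 kW

3575.2 kW


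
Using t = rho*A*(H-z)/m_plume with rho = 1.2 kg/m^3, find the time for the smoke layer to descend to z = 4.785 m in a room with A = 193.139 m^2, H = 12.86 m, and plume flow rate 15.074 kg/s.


H - z = 8.075 m
t = 1.2 * 193.139 * 8.075 / 15.074 = 124.16 s

124.16 s


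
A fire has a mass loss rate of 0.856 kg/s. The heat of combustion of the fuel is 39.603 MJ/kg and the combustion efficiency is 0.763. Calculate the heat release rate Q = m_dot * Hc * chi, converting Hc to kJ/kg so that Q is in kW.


Hc = 39.603 MJ/kg = 39.603 * 1000 kJ/kg = 39603 kJ/kg
Q = 0.856 kg/s * 39603 kJ/kg * 0.763 = 25866 kW

25866 kW


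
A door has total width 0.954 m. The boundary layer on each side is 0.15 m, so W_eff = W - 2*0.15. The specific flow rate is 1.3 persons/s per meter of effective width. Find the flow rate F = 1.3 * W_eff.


W_eff = 0.954 - 0.30 = 0.654 m
F = 1.3 * 0.654 = 0.85020 persons/s

0.85020 persons/s


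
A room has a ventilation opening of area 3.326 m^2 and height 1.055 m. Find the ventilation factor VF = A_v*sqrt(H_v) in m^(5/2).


sqrt(H_v) = 1.0271
VF = 3.326 * 1.0271 = 3.4162 m^(5/2)

3.4162 m^(5/2)


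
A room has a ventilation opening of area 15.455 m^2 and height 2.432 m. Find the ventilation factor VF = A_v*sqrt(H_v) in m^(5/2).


sqrt(H_v) = 1.5595
VF = 15.455 * 1.5595 = 24.102 m^(5/2)

24.102 m^(5/2)


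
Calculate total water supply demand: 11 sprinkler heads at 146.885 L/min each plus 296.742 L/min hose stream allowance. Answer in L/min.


Sprinkler demand = 11 * 146.885 = 1615.735 L/min
Total = 1615.735 + 296.742 = 1912.477 L/min

1912.477 L/min


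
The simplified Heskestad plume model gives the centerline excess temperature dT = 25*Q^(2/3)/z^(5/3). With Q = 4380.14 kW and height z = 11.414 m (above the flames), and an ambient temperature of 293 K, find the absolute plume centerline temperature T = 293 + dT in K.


Q^(2/3) = 267.71
z^(5/3) = 57.862
dT = 25 * 267.71 / 57.862 = 115.67 K
T = 293 + 115.67 = 408.67 K

408.67 K


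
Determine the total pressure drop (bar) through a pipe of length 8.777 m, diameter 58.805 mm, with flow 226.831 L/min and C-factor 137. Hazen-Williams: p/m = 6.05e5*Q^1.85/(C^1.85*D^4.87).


Q^1.85 = 22806
C^1.85 = 8972.9
D^4.87 = 4.1404e+08
p/m = 0.0037139 bar/m
p_total = 0.0037139 * 8.777 = 0.032596 bar

0.032596 bar


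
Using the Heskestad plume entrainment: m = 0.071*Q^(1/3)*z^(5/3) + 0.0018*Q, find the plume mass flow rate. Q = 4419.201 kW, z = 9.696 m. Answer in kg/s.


Q^(1/3) = 16.410
z^(5/3) = 44.088
First term = 0.071 * 16.410 * 44.088 = 51.368
Second term = 0.0018 * 4419.201 = 7.9546
m = 59.323 kg/s

59.323 kg/s


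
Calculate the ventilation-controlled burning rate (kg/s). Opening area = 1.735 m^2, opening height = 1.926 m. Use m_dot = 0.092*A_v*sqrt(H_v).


sqrt(H_v) = 1.3878
m_dot = 0.092 * 1.735 * 1.3878 = 0.22152 kg/s

0.22152 kg/s


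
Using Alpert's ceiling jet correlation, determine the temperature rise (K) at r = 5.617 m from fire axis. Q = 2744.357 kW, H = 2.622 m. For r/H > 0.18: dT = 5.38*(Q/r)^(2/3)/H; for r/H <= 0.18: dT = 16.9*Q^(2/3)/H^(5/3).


r/H = 5.617 / 2.622 = 2.1423
r/H > 0.18, so dT = 5.38*(Q/r)^(2/3)/H
Q/r = 488.58
(Q/r)^(2/3) = 62.033
dT = 5.38 * 62.033 / 2.622 = 127.28 K

127.28 K


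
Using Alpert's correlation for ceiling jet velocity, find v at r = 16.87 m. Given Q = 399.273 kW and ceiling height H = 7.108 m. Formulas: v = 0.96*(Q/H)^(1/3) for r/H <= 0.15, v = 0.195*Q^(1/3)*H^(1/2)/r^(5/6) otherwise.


r/H = 16.87 / 7.108 = 2.3734
r/H > 0.15, so v = 0.195*Q^(1/3)*H^(1/2)/r^(5/6)
Q^(1/3) = 7.3636
H^(1/2) = 2.6661
r^(5/6) = 10.534
v = 0.195 * 7.3636 * 2.6661 / 10.534 = 0.36341 m/s

0.36341 m/s


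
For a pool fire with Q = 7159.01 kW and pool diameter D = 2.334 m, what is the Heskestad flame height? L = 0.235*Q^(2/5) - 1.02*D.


Q^(2/5) = 34.829
0.235 * Q^(2/5) = 8.1848
1.02 * D = 2.3807
L = 5.8041 m

5.8041 m


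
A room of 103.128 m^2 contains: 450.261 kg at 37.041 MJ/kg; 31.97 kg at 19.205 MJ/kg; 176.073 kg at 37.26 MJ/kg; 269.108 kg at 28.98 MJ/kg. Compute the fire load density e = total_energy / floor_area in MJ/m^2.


Total energy = 450.261*37.041 + 31.97*19.205 + 176.073*37.26 + 269.108*28.98
= 16678.12 + 613.9838 + 6560.480 + 7798.750
= 31651.33 MJ
e = 31651.33 / 103.128 = 306.91 MJ/m^2

306.91 MJ/m^2


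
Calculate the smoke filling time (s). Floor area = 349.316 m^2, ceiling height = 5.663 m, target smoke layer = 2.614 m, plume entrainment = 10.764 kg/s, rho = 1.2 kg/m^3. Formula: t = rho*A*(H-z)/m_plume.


H - z = 3.049 m
t = 1.2 * 349.316 * 3.049 / 10.764 = 118.74 s

118.74 s


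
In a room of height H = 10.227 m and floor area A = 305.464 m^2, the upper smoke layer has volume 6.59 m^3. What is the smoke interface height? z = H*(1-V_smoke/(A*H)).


V/(A*H) = 0.0021095
1 - 0.0021095 = 0.99789
z = 10.227 * 0.99789 = 10.205 m

10.205 m


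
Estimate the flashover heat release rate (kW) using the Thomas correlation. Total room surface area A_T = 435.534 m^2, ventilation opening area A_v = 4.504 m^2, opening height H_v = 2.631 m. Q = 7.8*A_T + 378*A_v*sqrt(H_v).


7.8*A_T = 3397.2
sqrt(H_v) = 1.6220
378*A_v*sqrt(H_v) = 2761.5
Q = 3397.2 + 2761.5 = 6158.7 kW

6158.7 kW


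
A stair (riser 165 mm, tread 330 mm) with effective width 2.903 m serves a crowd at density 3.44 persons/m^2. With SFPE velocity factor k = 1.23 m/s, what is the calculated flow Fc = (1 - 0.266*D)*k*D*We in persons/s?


1 - 0.266*D = 1 - 0.266*3.44 = 0.084960
Fs = 0.084960 * 1.23 * 3.44 = 0.35948 persons/(s*m)
Fc = 0.35948 * 2.903 = 1.0436 persons/s

1.0436 persons/s


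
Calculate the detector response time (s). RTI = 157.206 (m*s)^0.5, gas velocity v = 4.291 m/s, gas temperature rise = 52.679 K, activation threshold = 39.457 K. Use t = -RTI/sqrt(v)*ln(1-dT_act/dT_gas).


dT_act/dT_gas = 0.74901
ln(1 - 0.74901) = -1.3823
t = -157.206 / sqrt(4.291) * -1.3823 = 104.91 s

104.91 s


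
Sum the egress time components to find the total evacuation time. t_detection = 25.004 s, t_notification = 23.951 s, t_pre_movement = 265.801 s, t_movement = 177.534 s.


Total = 25.004 + 23.951 + 265.801 + 177.534 = 492.29 s

492.29 s


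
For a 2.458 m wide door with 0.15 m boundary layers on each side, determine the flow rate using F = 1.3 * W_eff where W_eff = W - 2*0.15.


W_eff = 2.458 - 0.30 = 2.158 m
F = 1.3 * 2.158 = 2.8054 persons/s

2.8054 persons/s


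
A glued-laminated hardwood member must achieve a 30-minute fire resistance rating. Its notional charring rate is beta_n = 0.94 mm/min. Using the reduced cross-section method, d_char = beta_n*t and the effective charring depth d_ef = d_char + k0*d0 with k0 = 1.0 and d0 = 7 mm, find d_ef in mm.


d_char = 0.94 * 30 = 28.2 mm
d_ef = 28.2 + 1.0*7 = 35.2 mm

35.2 mm


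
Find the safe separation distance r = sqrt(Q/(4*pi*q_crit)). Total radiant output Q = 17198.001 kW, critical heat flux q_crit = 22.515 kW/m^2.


4*pi*q_crit = 282.93
Q/(4*pi*q_crit) = 60.785
r = sqrt(60.785) = 7.7965 m

7.7965 m


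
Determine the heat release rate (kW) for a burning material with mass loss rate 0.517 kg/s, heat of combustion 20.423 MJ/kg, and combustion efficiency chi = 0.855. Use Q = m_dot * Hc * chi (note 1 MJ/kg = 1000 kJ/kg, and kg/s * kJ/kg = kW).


Hc = 20.423 MJ/kg = 20.423 * 1000 kJ/kg = 20423 kJ/kg
Q = 0.517 kg/s * 20423 kJ/kg * 0.855 = 9027.7 kW

9027.7 kW


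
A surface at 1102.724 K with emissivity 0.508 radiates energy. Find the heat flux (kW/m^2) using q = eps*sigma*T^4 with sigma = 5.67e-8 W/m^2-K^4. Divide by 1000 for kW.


T^4 = 1.4787e+12
q = 0.508 * 5.67e-8 * 1.4787e+12 / 1000 = 42.591 kW/m^2

42.591 kW/m^2


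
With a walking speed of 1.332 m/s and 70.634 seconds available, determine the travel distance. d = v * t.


d = 1.332 * 70.634 = 94.084 m

94.084 m


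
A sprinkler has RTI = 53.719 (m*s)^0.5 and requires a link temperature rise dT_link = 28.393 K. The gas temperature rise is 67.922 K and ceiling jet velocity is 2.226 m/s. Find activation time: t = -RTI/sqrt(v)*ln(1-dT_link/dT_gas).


dT_link/dT_gas = 0.41802
ln(1 - 0.41802) = -0.54133
t = -53.719 / sqrt(2.226) * -0.54133 = 19.491 s

19.491 s


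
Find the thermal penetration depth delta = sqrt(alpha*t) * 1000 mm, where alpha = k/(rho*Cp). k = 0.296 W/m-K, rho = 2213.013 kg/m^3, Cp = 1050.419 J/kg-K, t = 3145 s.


alpha = 0.296 / (2213.013 * 1050.419) = 1.2733e-07 m^2/s
alpha * t = 0.00040047
delta = sqrt(0.00040047) * 1000 = 20.012 mm

20.012 mm


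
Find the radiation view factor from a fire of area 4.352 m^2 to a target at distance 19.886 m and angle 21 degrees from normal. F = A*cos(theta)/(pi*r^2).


cos(21 deg) = 0.93358
pi*r^2 = 1242.4
F = 4.352 * 0.93358 / 1242.4 = 0.0032704

0.0032704


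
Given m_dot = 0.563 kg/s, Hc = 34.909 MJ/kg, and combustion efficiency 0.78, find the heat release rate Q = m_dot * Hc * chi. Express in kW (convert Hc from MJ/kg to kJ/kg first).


Hc = 34.909 MJ/kg = 34.909 * 1000 kJ/kg = 34909 kJ/kg
Q = 0.563 kg/s * 34909 kJ/kg * 0.78 = 15330 kW

15330 kW


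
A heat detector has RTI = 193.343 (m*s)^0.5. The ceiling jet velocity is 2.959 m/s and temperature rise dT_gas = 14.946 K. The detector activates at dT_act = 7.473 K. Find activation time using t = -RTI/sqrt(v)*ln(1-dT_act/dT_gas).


dT_act/dT_gas = 0.5
ln(1 - 0.5) = -0.69315
t = -193.343 / sqrt(2.959) * -0.69315 = 77.908 s

77.908 s


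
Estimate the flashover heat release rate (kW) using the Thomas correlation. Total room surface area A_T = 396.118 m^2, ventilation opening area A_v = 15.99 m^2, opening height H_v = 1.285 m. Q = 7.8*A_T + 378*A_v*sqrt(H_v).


7.8*A_T = 3089.7
sqrt(H_v) = 1.1336
378*A_v*sqrt(H_v) = 6851.6
Q = 3089.7 + 6851.6 = 9941.3 kW

9941.3 kW


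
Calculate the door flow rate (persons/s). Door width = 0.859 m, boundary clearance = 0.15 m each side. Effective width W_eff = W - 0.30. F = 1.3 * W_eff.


W_eff = 0.859 - 0.30 = 0.559 m
F = 1.3 * 0.559 = 0.72670 persons/s

0.72670 persons/s


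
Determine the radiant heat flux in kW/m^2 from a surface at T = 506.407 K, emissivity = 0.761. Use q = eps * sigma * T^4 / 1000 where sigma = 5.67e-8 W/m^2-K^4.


T^4 = 6.5766e+10
q = 0.761 * 5.67e-8 * 6.5766e+10 / 1000 = 2.8377 kW/m^2

2.8377 kW/m^2


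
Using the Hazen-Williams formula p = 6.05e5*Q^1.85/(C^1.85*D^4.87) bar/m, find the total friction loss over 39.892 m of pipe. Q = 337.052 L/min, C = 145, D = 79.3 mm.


Q^1.85 = 47450
C^1.85 = 9966.2
D^4.87 = 1.7761e+09
p/m = 0.0016218 bar/m
p_total = 0.0016218 * 39.892 = 0.064698 bar

0.064698 bar


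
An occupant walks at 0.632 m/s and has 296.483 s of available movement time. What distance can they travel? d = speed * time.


d = 0.632 * 296.483 = 187.38 m

187.38 m


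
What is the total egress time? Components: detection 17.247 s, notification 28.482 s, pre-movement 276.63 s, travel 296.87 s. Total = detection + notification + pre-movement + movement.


Total = 17.247 + 28.482 + 276.63 + 296.87 = 619.229 s

619.229 s


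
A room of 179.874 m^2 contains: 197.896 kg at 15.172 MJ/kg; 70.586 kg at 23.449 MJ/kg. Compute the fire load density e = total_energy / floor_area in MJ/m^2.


Total energy = 197.896*15.172 + 70.586*23.449
= 3002.478 + 1655.171
= 4657.649 MJ
e = 4657.649 / 179.874 = 25.894 MJ/m^2

25.894 MJ/m^2


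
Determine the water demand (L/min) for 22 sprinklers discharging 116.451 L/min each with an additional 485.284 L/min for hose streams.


Sprinkler demand = 22 * 116.451 = 2561.922 L/min
Total = 2561.922 + 485.284 = 3047.206 L/min

3047.206 L/min


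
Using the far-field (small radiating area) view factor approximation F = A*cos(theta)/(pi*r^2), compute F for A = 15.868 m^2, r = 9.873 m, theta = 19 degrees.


cos(19 deg) = 0.94552
pi*r^2 = 306.23
F = 15.868 * 0.94552 / 306.23 = 0.048994

0.048994


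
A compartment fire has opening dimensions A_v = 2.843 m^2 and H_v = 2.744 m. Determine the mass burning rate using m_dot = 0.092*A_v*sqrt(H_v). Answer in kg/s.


sqrt(H_v) = 1.6565
m_dot = 0.092 * 2.843 * 1.6565 = 0.43327 kg/s

0.43327 kg/s


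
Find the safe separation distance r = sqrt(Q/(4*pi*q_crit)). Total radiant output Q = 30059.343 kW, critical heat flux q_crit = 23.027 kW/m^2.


4*pi*q_crit = 289.37
Q/(4*pi*q_crit) = 103.88
r = sqrt(103.88) = 10.192 m

10.192 m


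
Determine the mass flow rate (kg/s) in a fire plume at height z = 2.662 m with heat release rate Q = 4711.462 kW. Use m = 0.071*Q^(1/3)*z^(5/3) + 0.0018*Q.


Q^(1/3) = 16.764
z^(5/3) = 5.1131
First term = 0.071 * 16.764 * 5.1131 = 6.0859
Second term = 0.0018 * 4711.462 = 8.4806
m = 14.567 kg/s

14.567 kg/s


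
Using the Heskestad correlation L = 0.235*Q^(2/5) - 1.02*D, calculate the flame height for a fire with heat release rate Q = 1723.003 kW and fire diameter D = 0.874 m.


Q^(2/5) = 19.702
0.235 * Q^(2/5) = 4.6300
1.02 * D = 0.89148
L = 3.7385 m

3.7385 m


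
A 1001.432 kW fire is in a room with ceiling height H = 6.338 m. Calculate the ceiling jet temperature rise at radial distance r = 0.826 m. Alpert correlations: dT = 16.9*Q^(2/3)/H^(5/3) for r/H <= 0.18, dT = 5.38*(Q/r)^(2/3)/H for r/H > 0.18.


r/H = 0.826 / 6.338 = 0.13033
r/H <= 0.18, so dT = 16.9*Q^(2/3)/H^(5/3)
Q^(2/3) = 100.10
H^(5/3) = 21.706
dT = 16.9 * 100.10 / 21.706 = 77.932 K

77.932 K


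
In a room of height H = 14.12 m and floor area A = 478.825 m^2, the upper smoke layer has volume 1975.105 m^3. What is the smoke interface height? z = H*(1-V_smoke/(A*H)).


V/(A*H) = 0.29213
1 - 0.29213 = 0.70787
z = 14.12 * 0.70787 = 9.9951 m

9.9951 m


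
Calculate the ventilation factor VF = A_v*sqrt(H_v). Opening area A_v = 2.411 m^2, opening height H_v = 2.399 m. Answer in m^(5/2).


sqrt(H_v) = 1.5489
VF = 2.411 * 1.5489 = 3.7343 m^(5/2)

3.7343 m^(5/2)


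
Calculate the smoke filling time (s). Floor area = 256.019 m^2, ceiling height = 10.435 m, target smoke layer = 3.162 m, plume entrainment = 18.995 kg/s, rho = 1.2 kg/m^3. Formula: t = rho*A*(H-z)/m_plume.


H - z = 7.273 m
t = 1.2 * 256.019 * 7.273 / 18.995 = 117.63 s

117.63 s


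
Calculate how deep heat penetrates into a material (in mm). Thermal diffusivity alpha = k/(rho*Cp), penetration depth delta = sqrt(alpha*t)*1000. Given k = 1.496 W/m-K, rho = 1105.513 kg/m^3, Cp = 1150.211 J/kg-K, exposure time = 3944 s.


alpha = 1.496 / (1105.513 * 1150.211) = 1.1765e-06 m^2/s
alpha * t = 0.0046401
delta = sqrt(0.0046401) * 1000 = 68.118 mm

68.118 mm


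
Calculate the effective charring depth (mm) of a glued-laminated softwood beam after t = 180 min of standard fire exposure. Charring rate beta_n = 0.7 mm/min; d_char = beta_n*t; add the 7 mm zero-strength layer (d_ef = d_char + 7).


d_char = 0.7 * 180 = 126 mm
d_ef = 126 + 1.0*7 = 133 mm

133 mm


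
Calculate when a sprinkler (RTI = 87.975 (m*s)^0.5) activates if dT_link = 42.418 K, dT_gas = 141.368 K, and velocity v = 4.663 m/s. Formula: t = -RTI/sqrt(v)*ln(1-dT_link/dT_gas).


dT_link/dT_gas = 0.30005
ln(1 - 0.30005) = -0.35675
t = -87.975 / sqrt(4.663) * -0.35675 = 14.534 s

14.534 s


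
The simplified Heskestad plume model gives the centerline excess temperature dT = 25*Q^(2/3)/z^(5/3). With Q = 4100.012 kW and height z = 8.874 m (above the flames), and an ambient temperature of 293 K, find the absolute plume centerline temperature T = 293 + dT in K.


Q^(2/3) = 256.17
z^(5/3) = 38.036
dT = 25 * 256.17 / 38.036 = 168.37 K
T = 293 + 168.37 = 461.37 K

461.37 K


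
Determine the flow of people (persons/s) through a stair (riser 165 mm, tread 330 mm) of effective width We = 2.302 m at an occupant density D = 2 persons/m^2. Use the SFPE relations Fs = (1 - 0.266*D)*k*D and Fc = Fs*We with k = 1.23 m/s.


1 - 0.266*D = 1 - 0.266*2 = 0.468
Fs = 0.468 * 1.23 * 2 = 1.1513 persons/(s*m)
Fc = 1.1513 * 2.302 = 2.6502 persons/s

2.6502 persons/s


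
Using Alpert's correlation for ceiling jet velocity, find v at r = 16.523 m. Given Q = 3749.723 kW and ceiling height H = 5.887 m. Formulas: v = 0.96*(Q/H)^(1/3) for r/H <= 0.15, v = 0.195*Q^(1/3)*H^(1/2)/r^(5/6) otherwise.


r/H = 16.523 / 5.887 = 2.8067
r/H > 0.15, so v = 0.195*Q^(1/3)*H^(1/2)/r^(5/6)
Q^(1/3) = 15.536
H^(1/2) = 2.4263
r^(5/6) = 10.353
v = 0.195 * 15.536 * 2.4263 / 10.353 = 0.70997 m/s

0.70997 m/s


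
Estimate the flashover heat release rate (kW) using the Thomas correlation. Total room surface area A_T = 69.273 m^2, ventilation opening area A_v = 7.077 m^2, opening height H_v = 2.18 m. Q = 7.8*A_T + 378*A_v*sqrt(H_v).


7.8*A_T = 540.33
sqrt(H_v) = 1.4765
378*A_v*sqrt(H_v) = 3949.7
Q = 540.33 + 3949.7 = 4490.1 kW

4490.1 kW


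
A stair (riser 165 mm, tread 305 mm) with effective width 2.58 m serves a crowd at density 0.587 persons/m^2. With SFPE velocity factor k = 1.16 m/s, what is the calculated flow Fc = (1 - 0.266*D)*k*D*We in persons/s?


1 - 0.266*D = 1 - 0.266*0.587 = 0.84386
Fs = 0.84386 * 1.16 * 0.587 = 0.57460 persons/(s*m)
Fc = 0.57460 * 2.58 = 1.4825 persons/s

1.4825 persons/s


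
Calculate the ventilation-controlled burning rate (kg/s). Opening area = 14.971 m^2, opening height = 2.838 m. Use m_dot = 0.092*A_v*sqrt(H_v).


sqrt(H_v) = 1.6846
m_dot = 0.092 * 14.971 * 1.6846 = 2.3203 kg/s

2.3203 kg/s


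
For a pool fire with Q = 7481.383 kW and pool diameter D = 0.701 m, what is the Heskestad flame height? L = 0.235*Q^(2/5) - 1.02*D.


Q^(2/5) = 35.448
0.235 * Q^(2/5) = 8.3303
1.02 * D = 0.71502
L = 7.6153 m

7.6153 m


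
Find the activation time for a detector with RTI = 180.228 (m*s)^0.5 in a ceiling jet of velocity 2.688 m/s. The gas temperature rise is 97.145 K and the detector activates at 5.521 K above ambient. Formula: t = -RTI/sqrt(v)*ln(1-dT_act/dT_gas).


dT_act/dT_gas = 0.056833
ln(1 - 0.056833) = -0.058511
t = -180.228 / sqrt(2.688) * -0.058511 = 6.4320 s

6.4320 s


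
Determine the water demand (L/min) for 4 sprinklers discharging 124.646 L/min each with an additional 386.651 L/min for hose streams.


Sprinkler demand = 4 * 124.646 = 498.584 L/min
Total = 498.584 + 386.651 = 885.235 L/min

885.235 L/min


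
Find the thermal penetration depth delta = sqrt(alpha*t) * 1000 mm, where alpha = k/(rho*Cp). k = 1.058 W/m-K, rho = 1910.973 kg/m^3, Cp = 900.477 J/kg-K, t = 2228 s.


alpha = 1.058 / (1910.973 * 900.477) = 6.1483e-07 m^2/s
alpha * t = 0.0013699
delta = sqrt(0.0013699) * 1000 = 37.012 mm

37.012 mm


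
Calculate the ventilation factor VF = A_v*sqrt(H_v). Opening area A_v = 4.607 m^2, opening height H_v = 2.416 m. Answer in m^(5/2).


sqrt(H_v) = 1.5543
VF = 4.607 * 1.5543 = 7.1609 m^(5/2)

7.1609 m^(5/2)


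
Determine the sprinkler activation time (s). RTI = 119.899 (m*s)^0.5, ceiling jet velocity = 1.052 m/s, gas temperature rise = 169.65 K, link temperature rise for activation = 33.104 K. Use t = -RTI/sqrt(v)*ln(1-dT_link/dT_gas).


dT_link/dT_gas = 0.19513
ln(1 - 0.19513) = -0.21708
t = -119.899 / sqrt(1.052) * -0.21708 = 25.376 s

25.376 s


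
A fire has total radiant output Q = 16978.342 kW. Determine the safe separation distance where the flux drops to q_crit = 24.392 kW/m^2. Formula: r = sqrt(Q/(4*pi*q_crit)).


4*pi*q_crit = 306.52
Q/(4*pi*q_crit) = 55.391
r = sqrt(55.391) = 7.4425 m

7.4425 m


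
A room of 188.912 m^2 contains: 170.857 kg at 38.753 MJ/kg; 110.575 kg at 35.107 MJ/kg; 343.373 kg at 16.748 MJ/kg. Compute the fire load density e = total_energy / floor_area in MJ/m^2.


Total energy = 170.857*38.753 + 110.575*35.107 + 343.373*16.748
= 6621.221 + 3881.957 + 5750.811
= 16253.99 MJ
e = 16253.99 / 188.912 = 86.040 MJ/m^2

86.040 MJ/m^2


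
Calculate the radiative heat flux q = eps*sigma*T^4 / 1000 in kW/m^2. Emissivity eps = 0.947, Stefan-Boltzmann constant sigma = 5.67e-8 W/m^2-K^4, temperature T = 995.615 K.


T^4 = 9.8258e+11
q = 0.947 * 5.67e-8 * 9.8258e+11 / 1000 = 52.759 kW/m^2

52.759 kW/m^2


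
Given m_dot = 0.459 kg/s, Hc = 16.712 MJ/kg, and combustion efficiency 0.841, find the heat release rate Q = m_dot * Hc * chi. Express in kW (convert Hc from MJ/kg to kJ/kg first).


Hc = 16.712 MJ/kg = 16.712 * 1000 kJ/kg = 16712 kJ/kg
Q = 0.459 kg/s * 16712 kJ/kg * 0.841 = 6451.1 kW

6451.1 kW


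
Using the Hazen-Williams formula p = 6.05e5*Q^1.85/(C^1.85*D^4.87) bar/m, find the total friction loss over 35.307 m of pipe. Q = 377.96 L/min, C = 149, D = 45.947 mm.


Q^1.85 = 58651
C^1.85 = 10481
D^4.87 = 1.2451e+08
p/m = 0.027192 bar/m
p_total = 0.027192 * 35.307 = 0.96007 bar

0.96007 bar


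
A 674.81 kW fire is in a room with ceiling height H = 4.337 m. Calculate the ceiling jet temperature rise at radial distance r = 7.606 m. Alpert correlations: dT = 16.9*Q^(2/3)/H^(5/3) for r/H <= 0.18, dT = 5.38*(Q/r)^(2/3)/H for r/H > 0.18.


r/H = 7.606 / 4.337 = 1.7537
r/H > 0.18, so dT = 5.38*(Q/r)^(2/3)/H
Q/r = 88.721
(Q/r)^(2/3) = 19.892
dT = 5.38 * 19.892 / 4.337 = 24.676 K

24.676 K


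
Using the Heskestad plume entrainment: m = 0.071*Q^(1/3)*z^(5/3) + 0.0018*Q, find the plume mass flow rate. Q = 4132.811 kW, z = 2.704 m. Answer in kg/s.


Q^(1/3) = 16.048
z^(5/3) = 5.2482
First term = 0.071 * 16.048 * 5.2482 = 5.9798
Second term = 0.0018 * 4132.811 = 7.4391
m = 13.419 kg/s

13.419 kg/s


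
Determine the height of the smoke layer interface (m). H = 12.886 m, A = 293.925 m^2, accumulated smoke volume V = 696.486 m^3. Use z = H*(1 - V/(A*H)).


V/(A*H) = 0.18389
1 - 0.18389 = 0.81611
z = 12.886 * 0.81611 = 10.516 m

10.516 m


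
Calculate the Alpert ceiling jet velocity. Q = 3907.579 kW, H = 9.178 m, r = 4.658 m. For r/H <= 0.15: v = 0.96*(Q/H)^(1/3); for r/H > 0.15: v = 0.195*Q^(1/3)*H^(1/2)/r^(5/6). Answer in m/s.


r/H = 4.658 / 9.178 = 0.50752
r/H > 0.15, so v = 0.195*Q^(1/3)*H^(1/2)/r^(5/6)
Q^(1/3) = 15.751
H^(1/2) = 3.0295
r^(5/6) = 3.6044
v = 0.195 * 15.751 * 3.0295 / 3.6044 = 2.5815 m/s

2.5815 m/s


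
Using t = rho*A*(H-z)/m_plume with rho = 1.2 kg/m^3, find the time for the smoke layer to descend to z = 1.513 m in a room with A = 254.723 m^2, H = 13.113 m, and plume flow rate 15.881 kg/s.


H - z = 11.6 m
t = 1.2 * 254.723 * 11.6 / 15.881 = 223.27 s

223.27 s


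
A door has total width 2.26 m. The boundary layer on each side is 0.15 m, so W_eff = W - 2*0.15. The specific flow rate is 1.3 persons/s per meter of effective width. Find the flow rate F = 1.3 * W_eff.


W_eff = 2.26 - 0.30 = 1.96 m
F = 1.3 * 1.96 = 2.548 persons/s

2.548 persons/s


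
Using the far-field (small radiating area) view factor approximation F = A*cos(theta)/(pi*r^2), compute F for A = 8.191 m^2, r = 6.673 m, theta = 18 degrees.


cos(18 deg) = 0.95106
pi*r^2 = 139.89
F = 8.191 * 0.95106 / 139.89 = 0.055687

0.055687


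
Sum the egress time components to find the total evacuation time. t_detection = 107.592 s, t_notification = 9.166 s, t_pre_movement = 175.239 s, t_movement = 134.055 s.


Total = 107.592 + 9.166 + 175.239 + 134.055 = 426.052 s

426.052 s


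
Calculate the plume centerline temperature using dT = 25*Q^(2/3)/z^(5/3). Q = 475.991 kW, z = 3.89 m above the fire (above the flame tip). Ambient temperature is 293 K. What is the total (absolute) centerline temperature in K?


Q^(2/3) = 60.963
z^(5/3) = 9.6216
dT = 25 * 60.963 / 9.6216 = 158.40 K
T = 293 + 158.40 = 451.40 K

451.40 K


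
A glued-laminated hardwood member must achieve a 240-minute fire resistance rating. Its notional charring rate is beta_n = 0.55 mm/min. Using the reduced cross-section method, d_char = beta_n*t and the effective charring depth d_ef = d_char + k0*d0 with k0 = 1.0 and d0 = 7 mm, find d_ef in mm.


d_char = 0.55 * 240 = 132 mm
d_ef = 132 + 1.0*7 = 139 mm

139 mm


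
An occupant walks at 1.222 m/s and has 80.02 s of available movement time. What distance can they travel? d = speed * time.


d = 1.222 * 80.02 = 97.784 m

97.784 m


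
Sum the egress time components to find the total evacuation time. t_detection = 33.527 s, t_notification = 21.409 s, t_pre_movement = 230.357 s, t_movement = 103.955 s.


Total = 33.527 + 21.409 + 230.357 + 103.955 = 389.248 s

389.248 s


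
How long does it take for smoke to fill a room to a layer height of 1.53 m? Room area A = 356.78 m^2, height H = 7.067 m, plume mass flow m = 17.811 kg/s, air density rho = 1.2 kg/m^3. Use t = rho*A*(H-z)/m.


H - z = 5.537 m
t = 1.2 * 356.78 * 5.537 / 17.811 = 133.10 s

133.10 s


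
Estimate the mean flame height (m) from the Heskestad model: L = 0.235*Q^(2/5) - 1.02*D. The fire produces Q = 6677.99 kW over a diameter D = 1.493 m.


Q^(2/5) = 33.873
0.235 * Q^(2/5) = 7.9602
1.02 * D = 1.5229
L = 6.4374 m

6.4374 m


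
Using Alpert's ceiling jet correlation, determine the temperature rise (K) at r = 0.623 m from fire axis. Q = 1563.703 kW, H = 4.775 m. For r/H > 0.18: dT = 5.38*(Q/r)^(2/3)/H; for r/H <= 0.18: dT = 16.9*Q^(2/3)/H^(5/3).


r/H = 0.623 / 4.775 = 0.13047
r/H <= 0.18, so dT = 16.9*Q^(2/3)/H^(5/3)
Q^(2/3) = 134.72
H^(5/3) = 13.540
dT = 16.9 * 134.72 / 13.540 = 168.15 K

168.15 K


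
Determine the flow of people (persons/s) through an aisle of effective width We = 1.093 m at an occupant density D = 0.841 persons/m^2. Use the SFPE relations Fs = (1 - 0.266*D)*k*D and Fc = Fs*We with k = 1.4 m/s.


1 - 0.266*D = 1 - 0.266*0.841 = 0.77629
Fs = 0.77629 * 1.4 * 0.841 = 0.91401 persons/(s*m)
Fc = 0.91401 * 1.093 = 0.99901 persons/s

0.99901 persons/s


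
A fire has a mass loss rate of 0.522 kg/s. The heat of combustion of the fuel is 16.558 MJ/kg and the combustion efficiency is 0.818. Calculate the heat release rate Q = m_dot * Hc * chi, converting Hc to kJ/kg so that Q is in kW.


Hc = 16.558 MJ/kg = 16.558 * 1000 kJ/kg = 16558 kJ/kg
Q = 0.522 kg/s * 16558 kJ/kg * 0.818 = 7070.2 kW

7070.2 kW


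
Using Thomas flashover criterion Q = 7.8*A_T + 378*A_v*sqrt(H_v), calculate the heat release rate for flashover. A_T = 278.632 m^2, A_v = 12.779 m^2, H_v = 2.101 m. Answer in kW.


7.8*A_T = 2173.3
sqrt(H_v) = 1.4495
378*A_v*sqrt(H_v) = 7001.7
Q = 2173.3 + 7001.7 = 9175.0 kW

9175.0 kW


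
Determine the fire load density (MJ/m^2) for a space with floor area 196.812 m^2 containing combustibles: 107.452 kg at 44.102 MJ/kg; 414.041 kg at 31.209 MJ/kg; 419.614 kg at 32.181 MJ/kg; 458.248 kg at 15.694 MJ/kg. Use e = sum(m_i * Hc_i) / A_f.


Total energy = 107.452*44.102 + 414.041*31.209 + 419.614*32.181 + 458.248*15.694
= 4738.848 + 12921.81 + 13503.60 + 7191.744
= 38356.00 MJ
e = 38356.00 / 196.812 = 194.89 MJ/m^2

194.89 MJ/m^2


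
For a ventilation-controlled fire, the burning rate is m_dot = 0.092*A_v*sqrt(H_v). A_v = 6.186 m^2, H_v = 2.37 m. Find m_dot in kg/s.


sqrt(H_v) = 1.5395
m_dot = 0.092 * 6.186 * 1.5395 = 0.87614 kg/s

0.87614 kg/s


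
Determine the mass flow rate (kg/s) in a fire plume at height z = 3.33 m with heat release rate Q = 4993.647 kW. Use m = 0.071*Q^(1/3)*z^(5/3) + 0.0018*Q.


Q^(1/3) = 17.093
z^(5/3) = 7.4258
First term = 0.071 * 17.093 * 7.4258 = 9.0117
Second term = 0.0018 * 4993.647 = 8.9886
m = 18.000 kg/s

18.000 kg/s


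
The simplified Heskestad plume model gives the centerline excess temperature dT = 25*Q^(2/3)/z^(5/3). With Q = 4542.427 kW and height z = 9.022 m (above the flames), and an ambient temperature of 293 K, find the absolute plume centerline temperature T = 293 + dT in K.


Q^(2/3) = 274.28
z^(5/3) = 39.100
dT = 25 * 274.28 / 39.100 = 175.37 K
T = 293 + 175.37 = 468.37 K

468.37 K


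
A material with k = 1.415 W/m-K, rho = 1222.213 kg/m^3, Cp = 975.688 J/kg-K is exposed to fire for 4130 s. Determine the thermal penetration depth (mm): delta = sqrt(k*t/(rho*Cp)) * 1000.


alpha = 1.415 / (1222.213 * 975.688) = 1.1866e-06 m^2/s
alpha * t = 0.0049006
delta = sqrt(0.0049006) * 1000 = 70.004 mm

70.004 mm


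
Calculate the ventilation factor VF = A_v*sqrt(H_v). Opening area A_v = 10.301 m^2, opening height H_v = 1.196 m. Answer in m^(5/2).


sqrt(H_v) = 1.0936
VF = 10.301 * 1.0936 = 11.265 m^(5/2)

11.265 m^(5/2)


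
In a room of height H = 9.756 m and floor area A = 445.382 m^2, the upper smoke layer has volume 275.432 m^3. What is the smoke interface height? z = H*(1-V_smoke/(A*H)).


V/(A*H) = 0.063388
1 - 0.063388 = 0.93661
z = 9.756 * 0.93661 = 9.1376 m

9.1376 m


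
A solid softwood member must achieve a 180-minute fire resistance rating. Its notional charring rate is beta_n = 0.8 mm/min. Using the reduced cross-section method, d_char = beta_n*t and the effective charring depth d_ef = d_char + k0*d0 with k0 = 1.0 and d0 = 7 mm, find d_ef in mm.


d_char = 0.8 * 180 = 144 mm
d_ef = 144 + 1.0*7 = 151 mm

151 mm


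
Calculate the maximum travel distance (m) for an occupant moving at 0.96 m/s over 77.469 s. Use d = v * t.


d = 0.96 * 77.469 = 74.370 m

74.370 m


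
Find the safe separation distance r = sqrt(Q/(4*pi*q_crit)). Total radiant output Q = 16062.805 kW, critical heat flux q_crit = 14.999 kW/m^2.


4*pi*q_crit = 188.48
Q/(4*pi*q_crit) = 85.222
r = sqrt(85.222) = 9.2315 m

9.2315 m


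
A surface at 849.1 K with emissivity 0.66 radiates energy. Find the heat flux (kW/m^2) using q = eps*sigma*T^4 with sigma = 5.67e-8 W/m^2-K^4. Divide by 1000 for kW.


T^4 = 5.1980e+11
q = 0.66 * 5.67e-8 * 5.1980e+11 / 1000 = 19.452 kW/m^2

19.452 kW/m^2


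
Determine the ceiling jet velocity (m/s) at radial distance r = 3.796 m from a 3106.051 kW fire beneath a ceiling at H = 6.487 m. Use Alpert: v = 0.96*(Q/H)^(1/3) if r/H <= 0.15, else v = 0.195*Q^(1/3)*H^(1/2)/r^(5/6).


r/H = 3.796 / 6.487 = 0.58517
r/H > 0.15, so v = 0.195*Q^(1/3)*H^(1/2)/r^(5/6)
Q^(1/3) = 14.590
H^(1/2) = 2.5470
r^(5/6) = 3.0393
v = 0.195 * 14.590 * 2.5470 / 3.0393 = 2.3843 m/s

2.3843 m/s


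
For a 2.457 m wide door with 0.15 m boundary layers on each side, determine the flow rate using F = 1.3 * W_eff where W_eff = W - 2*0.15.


W_eff = 2.457 - 0.30 = 2.157 m
F = 1.3 * 2.157 = 2.8041 persons/s

2.8041 persons/s


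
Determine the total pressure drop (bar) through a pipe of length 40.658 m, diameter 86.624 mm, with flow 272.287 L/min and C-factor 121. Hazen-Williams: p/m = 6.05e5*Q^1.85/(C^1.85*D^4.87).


Q^1.85 = 31974
C^1.85 = 7131.0
D^4.87 = 2.7309e+09
p/m = 0.00099335 bar/m
p_total = 0.00099335 * 40.658 = 0.040388 bar

0.040388 bar


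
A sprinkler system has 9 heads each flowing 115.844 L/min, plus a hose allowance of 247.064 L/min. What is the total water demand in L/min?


Sprinkler demand = 9 * 115.844 = 1042.596 L/min
Total = 1042.596 + 247.064 = 1289.66 L/min

1289.66 L/min


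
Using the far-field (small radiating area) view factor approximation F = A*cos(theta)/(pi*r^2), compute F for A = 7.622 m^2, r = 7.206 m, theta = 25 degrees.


cos(25 deg) = 0.90631
pi*r^2 = 163.13
F = 7.622 * 0.90631 / 163.13 = 0.042345

0.042345


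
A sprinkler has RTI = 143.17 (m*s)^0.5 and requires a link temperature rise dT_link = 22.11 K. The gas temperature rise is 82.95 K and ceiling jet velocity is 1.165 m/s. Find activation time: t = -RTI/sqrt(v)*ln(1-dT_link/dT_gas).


dT_link/dT_gas = 0.26655
ln(1 - 0.26655) = -0.30999
t = -143.17 / sqrt(1.165) * -0.30999 = 41.119 s

41.119 s


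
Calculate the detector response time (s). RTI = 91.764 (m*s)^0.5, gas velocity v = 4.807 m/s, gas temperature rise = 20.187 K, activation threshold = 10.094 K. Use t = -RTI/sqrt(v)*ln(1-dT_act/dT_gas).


dT_act/dT_gas = 0.50002
ln(1 - 0.50002) = -0.69320
t = -91.764 / sqrt(4.807) * -0.69320 = 29.013 s

29.013 s


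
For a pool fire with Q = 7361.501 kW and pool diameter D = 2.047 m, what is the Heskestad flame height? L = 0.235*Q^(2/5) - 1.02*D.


Q^(2/5) = 35.220
0.235 * Q^(2/5) = 8.2766
1.02 * D = 2.0879
L = 6.1887 m

6.1887 m


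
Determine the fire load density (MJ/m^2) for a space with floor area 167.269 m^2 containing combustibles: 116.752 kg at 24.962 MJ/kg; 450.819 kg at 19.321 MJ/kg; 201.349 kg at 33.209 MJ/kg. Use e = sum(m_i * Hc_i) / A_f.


Total energy = 116.752*24.962 + 450.819*19.321 + 201.349*33.209
= 2914.363 + 8710.274 + 6686.599
= 18311.24 MJ
e = 18311.24 / 167.269 = 109.47 MJ/m^2

109.47 MJ/m^2


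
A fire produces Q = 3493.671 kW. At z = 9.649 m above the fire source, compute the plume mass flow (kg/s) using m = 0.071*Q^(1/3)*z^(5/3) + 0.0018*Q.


Q^(1/3) = 15.174
z^(5/3) = 43.732
First term = 0.071 * 15.174 * 43.732 = 47.115
Second term = 0.0018 * 3493.671 = 6.2886
m = 53.403 kg/s

53.403 kg/s


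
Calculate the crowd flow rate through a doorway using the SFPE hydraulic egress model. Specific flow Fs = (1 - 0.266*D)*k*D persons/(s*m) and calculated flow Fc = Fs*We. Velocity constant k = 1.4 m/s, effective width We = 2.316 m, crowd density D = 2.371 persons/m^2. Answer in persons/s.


1 - 0.266*D = 1 - 0.266*2.371 = 0.36931
Fs = 0.36931 * 1.4 * 2.371 = 1.2259 persons/(s*m)
Fc = 1.2259 * 2.316 = 2.8392 persons/s

2.8392 persons/s


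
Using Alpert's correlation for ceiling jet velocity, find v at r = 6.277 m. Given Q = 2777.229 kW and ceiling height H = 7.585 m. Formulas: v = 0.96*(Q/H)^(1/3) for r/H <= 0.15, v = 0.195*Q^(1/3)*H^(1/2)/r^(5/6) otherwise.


r/H = 6.277 / 7.585 = 0.82755
r/H > 0.15, so v = 0.195*Q^(1/3)*H^(1/2)/r^(5/6)
Q^(1/3) = 14.056
H^(1/2) = 2.7541
r^(5/6) = 4.6216
v = 0.195 * 14.056 * 2.7541 / 4.6216 = 1.6334 m/s

1.6334 m/s


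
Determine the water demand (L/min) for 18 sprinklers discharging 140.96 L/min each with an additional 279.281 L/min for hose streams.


Sprinkler demand = 18 * 140.96 = 2537.28 L/min
Total = 2537.28 + 279.281 = 2816.561 L/min

2816.561 L/min


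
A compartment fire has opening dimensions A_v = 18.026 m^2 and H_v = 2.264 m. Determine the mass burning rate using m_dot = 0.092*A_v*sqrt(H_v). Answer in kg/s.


sqrt(H_v) = 1.5047
m_dot = 0.092 * 18.026 * 1.5047 = 2.4953 kg/s

2.4953 kg/s


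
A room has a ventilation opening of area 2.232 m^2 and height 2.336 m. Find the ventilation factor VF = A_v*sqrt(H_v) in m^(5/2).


sqrt(H_v) = 1.5284
VF = 2.232 * 1.5284 = 3.4114 m^(5/2)

3.4114 m^(5/2)


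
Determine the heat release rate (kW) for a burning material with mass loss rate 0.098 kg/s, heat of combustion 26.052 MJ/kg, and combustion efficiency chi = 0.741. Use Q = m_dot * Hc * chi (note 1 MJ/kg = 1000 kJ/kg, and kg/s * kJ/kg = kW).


Hc = 26.052 MJ/kg = 26.052 * 1000 kJ/kg = 26052 kJ/kg
Q = 0.098 kg/s * 26052 kJ/kg * 0.741 = 1891.8 kW

1891.8 kW


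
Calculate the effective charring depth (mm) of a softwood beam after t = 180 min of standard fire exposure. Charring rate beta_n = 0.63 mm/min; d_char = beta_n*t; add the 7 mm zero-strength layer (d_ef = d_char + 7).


d_char = 0.63 * 180 = 113.4 mm
d_ef = 113.4 + 1.0*7 = 120.4 mm

120.4 mm


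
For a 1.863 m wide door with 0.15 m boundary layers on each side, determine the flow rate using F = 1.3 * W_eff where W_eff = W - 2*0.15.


W_eff = 1.863 - 0.30 = 1.563 m
F = 1.3 * 1.563 = 2.0319 persons/s

2.0319 persons/s


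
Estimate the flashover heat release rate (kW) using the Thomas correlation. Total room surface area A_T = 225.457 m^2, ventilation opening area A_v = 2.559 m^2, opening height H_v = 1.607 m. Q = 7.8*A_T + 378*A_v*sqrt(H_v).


7.8*A_T = 1758.6
sqrt(H_v) = 1.2677
378*A_v*sqrt(H_v) = 1226.2
Q = 1758.6 + 1226.2 = 2984.8 kW

2984.8 kW


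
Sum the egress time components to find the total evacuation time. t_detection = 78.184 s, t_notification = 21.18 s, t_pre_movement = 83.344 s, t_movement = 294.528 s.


Total = 78.184 + 21.18 + 83.344 + 294.528 = 477.236 s

477.236 s


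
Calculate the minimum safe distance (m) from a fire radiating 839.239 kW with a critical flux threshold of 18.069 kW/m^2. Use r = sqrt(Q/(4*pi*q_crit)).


4*pi*q_crit = 227.06
Q/(4*pi*q_crit) = 3.6961
r = sqrt(3.6961) = 1.9225 m

1.9225 m


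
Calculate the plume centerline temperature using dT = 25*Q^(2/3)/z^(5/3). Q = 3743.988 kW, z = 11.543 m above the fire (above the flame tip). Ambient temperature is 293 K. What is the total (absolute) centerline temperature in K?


Q^(2/3) = 241.11
z^(5/3) = 58.956
dT = 25 * 241.11 / 58.956 = 102.24 K
T = 293 + 102.24 = 395.24 K

395.24 K


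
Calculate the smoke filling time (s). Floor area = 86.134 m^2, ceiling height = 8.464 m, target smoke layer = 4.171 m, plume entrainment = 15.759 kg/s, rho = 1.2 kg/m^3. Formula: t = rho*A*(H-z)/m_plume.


H - z = 4.293 m
t = 1.2 * 86.134 * 4.293 / 15.759 = 28.157 s

28.157 s


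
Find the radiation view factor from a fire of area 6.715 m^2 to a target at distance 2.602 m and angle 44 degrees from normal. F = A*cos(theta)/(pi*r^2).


cos(44 deg) = 0.71934
pi*r^2 = 21.270
F = 6.715 * 0.71934 / 21.270 = 0.22710

0.22710


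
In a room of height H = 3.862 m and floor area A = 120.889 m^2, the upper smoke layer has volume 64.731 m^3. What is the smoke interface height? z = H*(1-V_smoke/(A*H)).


V/(A*H) = 0.13865
1 - 0.13865 = 0.86135
z = 3.862 * 0.86135 = 3.3265 m

3.3265 m


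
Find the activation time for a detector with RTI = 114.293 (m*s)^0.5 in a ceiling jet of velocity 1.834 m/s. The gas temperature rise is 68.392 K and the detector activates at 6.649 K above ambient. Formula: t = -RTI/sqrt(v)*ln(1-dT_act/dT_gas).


dT_act/dT_gas = 0.097219
ln(1 - 0.097219) = -0.10228
t = -114.293 / sqrt(1.834) * -0.10228 = 8.6316 s

8.6316 s


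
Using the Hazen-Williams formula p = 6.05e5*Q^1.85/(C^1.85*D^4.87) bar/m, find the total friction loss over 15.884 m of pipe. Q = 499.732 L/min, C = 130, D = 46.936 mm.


Q^1.85 = 98325
C^1.85 = 8143.2
D^4.87 = 1.3811e+08
p/m = 0.052892 bar/m
p_total = 0.052892 * 15.884 = 0.84014 bar

0.84014 bar


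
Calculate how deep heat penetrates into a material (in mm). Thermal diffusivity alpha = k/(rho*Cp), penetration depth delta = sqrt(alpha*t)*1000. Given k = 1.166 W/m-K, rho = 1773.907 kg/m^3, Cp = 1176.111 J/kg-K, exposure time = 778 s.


alpha = 1.166 / (1773.907 * 1176.111) = 5.5888e-07 m^2/s
alpha * t = 0.00043481
delta = sqrt(0.00043481) * 1000 = 20.852 mm

20.852 mm


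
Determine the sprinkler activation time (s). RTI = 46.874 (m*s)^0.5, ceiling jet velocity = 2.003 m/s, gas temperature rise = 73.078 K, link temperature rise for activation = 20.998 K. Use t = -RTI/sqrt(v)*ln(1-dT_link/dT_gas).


dT_link/dT_gas = 0.28734
ln(1 - 0.28734) = -0.33875
t = -46.874 / sqrt(2.003) * -0.33875 = 11.219 s

11.219 s
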